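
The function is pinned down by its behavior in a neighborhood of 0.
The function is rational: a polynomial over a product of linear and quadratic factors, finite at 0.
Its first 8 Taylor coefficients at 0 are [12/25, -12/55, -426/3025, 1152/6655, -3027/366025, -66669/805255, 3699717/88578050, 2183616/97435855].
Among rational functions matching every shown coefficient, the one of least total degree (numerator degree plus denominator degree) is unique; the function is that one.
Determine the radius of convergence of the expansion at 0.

No rational of total degree below 2 reproduces all 8 coefficients; solving the [0/2] Pade equations on them gives f(λ) = 24/(25*(λ**2 + 10*λ/11 + 2)), whose expansion matches every shown term.
Denominator factor (λ**2 + 10*λ/11 + 2): discriminant -868/121, complex-conjugate roots (-5/11) + ((1/11)*sqrt(217))*i and (-5/11) - ((1/11)*sqrt(217))*i; poles of order 1, moduli sqrt(2) and sqrt(2).
The radius of convergence is the smallest modulus among the singular points: sqrt(2).

The radius of convergence is sqrt(2).


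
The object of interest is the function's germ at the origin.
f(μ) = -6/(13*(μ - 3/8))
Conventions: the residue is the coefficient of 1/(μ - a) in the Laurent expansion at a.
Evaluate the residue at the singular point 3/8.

The residue is -6/13.

At the order-1 pole 3/8 set g(μ) = (μ - (3/8))*f(μ) = -6/13.
Simple pole: residue = g(a) at a = 3/8, which is -6/13.


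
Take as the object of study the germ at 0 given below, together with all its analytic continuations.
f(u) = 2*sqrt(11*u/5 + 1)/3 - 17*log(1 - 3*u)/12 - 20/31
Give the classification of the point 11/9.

The point is a regular point.

There is no denominator, hence no pole anywhere.
Branch term sqrt(1 - u/(-5/11)): argument at 11/9 is 166/45, nonzero, so 11/9 is not its branch point (a point on a principal cut is still regular for the continued germ).
Branch term log(1 - u/(1/3)): argument at 11/9 is -8/3, nonzero, so 11/9 is not its branch point (a point on a principal cut is still regular for the continued germ).
So the germ continues analytically to 11/9.


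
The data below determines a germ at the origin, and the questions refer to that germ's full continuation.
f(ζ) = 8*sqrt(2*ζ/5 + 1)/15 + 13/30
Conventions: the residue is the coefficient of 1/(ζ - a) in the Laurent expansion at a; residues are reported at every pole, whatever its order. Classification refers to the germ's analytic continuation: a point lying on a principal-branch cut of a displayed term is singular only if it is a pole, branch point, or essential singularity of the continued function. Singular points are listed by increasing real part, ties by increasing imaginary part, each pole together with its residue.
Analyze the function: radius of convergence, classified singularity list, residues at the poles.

Branch term (8/15)*sqrt(1 - ζ/(-5/2)): its argument vanishes at ζ = -5/2, a square-root branch point, modulus 5/2.
The radius of convergence is the smallest modulus among the singular points: 5/2.

Radius of convergence at 0: 5/2.
At -5/2: an algebraic (square-root) branch point.


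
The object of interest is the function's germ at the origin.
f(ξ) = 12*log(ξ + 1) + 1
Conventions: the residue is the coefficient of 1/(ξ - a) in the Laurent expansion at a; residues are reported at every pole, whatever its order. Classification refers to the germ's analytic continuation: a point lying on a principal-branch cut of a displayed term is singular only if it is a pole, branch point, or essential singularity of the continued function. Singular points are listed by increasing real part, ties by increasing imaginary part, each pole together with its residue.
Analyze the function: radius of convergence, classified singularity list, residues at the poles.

Radius of convergence at 0: 1.
At -1: a logarithmic branch point.

Branch term (12)*log(1 - ξ/(-1)): its argument vanishes at ξ = -1, a logarithmic branch point, modulus 1.
The radius of convergence is the smallest modulus among the singular points: 1.


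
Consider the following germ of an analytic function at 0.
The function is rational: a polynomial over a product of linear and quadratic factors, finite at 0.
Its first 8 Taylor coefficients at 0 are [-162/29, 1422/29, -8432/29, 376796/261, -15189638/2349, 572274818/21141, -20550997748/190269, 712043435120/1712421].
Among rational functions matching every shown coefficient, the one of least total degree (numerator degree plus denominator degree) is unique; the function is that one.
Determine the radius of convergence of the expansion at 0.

No rational of total degree below 4 reproduces all 8 coefficients; solving the [0/4] Pade equations on them gives f(d) = 27/(29*(d - 9/2)*(d + 1/3)**3), whose expansion matches every shown term.
Denominator factor (d + 1/3)^3: pole of order 3 at -1/3, modulus 1/3.
Denominator factor (d - 9/2): pole of order 1 at 9/2, modulus 9/2.
The radius of convergence is the smallest modulus among the singular points: 1/3.

The radius of convergence is 1/3.


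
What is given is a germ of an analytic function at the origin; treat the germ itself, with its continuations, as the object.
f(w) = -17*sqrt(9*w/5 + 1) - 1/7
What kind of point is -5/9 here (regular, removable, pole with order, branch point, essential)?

The point is an algebraic (square-root) branch point.

The term (-17)*sqrt(1 - w/(-5/9)) has argument 1 - -5/9/(-5/9) = 0 at -5/9: a square-root (algebraic, two-sheeted) branch point; the remaining terms are analytic or single-valued there.


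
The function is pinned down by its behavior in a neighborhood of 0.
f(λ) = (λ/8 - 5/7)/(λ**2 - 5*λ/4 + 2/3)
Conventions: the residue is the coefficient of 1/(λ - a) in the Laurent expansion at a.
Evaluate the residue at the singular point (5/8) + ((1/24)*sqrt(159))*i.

The factor λ**2 - 5*λ/4 + 2/3 splits as (λ - a)(λ - a') with a = (5/8) + ((1/24)*sqrt(159))*i, a' = (5/8) - ((1/24)*sqrt(159))*i. At the order-1 pole a set g(λ) = (λ - a)*f(λ) = [λ/8 - 5/7] / (λ - a').
Simple pole: residue = g(a) at a = (5/8) + ((1/24)*sqrt(159))*i, which is (1/16) + ((285/5936)*sqrt(159))*i.

The residue is (1/16) + ((285/5936)*sqrt(159))*i.


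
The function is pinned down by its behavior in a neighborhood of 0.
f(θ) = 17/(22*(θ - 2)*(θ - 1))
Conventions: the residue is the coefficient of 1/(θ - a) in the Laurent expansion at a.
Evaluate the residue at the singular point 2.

At the order-1 pole 2 set g(θ) = (θ - (2))*f(θ) = 17/(22*(θ - 1)).
Simple pole: residue = g(a) at a = 2, which is 17/22.

The residue is 17/22.


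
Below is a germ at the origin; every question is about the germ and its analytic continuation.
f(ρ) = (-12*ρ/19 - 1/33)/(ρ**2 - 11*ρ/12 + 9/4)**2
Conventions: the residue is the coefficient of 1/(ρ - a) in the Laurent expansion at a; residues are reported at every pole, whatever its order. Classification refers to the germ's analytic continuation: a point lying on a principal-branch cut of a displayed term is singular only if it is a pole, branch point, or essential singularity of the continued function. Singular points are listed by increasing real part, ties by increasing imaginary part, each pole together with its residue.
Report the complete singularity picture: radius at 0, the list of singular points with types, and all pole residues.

Radius of convergence at 0: 3/2.
At (11/24) - ((5/24)*sqrt(47))*i: a pole of order 2; residue -((230976/57710125)*sqrt(47))*i.
At (11/24) + ((5/24)*sqrt(47))*i: a pole of order 2; residue ((230976/57710125)*sqrt(47))*i.


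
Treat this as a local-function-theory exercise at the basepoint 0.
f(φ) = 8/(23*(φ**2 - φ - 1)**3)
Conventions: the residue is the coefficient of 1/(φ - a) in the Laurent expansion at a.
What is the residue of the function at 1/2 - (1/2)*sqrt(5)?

The residue is -(48/2875)*sqrt(5).

The factor φ**2 - φ - 1 splits as (φ - a)(φ - a') with a = 1/2 - (1/2)*sqrt(5), a' = 1/2 + (1/2)*sqrt(5). At the order-3 pole a set g(φ) = (φ - a)^3*f(φ) = [8/23] / (φ - a')^3.
Order-3 pole: residue = g''(a)/2; g''(1/2 - (1/2)*sqrt(5)) = -(96/2875)*sqrt(5), so the residue is -(48/2875)*sqrt(5).


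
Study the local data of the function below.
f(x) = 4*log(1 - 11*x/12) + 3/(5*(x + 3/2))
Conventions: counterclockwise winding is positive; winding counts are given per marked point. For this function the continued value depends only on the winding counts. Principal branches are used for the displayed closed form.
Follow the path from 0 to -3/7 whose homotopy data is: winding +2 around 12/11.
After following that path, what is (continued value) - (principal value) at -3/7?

Continued minus principal equals (16)*pi*i.

The rational part is single-valued and drops out of the difference; each branch term changes only by its own monodromy.
(4)*log(1 - x/(12/11)): each positive loop around 12/11 adds 2*pi*i to the log, so winding +2 contributes (4)*(2)*2*pi*i = (16)*pi*i.
Summing the contributions at x = -3/7 gives (16)*pi*i.


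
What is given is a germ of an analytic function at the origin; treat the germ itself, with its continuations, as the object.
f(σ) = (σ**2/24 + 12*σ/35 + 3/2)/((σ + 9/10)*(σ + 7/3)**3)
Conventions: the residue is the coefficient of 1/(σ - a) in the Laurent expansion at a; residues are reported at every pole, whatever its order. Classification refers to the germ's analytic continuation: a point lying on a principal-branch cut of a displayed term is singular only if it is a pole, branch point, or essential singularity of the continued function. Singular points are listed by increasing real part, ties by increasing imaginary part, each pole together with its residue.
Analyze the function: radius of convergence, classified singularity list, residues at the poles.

Denominator factor (σ + 9/10): pole of order 1 at -9/10, modulus 9/10.
Denominator factor (σ + 7/3)^3: pole of order 3 at -7/3, modulus 7/3.
The radius of convergence is the smallest modulus among the singular points: 9/10.
At the order-3 pole -7/3 set g(σ) = (σ - (-7/3))^3*f(σ) = (σ**2/24 + 12*σ/35 + 3/2)/(σ + 9/10).
Order-3 pole: residue = g''(a)/2; g''(-7/3) = -926235/1113098, so the residue is -926235/2226196.
At the order-1 pole -9/10 set g(σ) = (σ - (-9/10))*f(σ) = (σ**2/24 + 12*σ/35 + 3/2)/(σ + 7/3)**3.
Simple pole: residue = g(a) at a = -9/10, which is 926235/2226196.
List the singular points by increasing real part (a conjugate pair: the negative imaginary part first).

Radius of convergence at 0: 9/10.
At -7/3: a pole of order 3; residue -926235/2226196.
At -9/10: a pole of order 1; residue 926235/2226196.


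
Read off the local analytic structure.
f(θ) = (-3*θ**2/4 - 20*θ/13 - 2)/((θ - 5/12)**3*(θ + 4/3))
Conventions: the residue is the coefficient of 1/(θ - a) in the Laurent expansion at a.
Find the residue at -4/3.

The residue is 3200/13377.

At the order-1 pole -4/3 set g(θ) = (θ - (-4/3))*f(θ) = (-3*θ**2/4 - 20*θ/13 - 2)/(θ - 5/12)**3.
Simple pole: residue = g(a) at a = -4/3, which is 3200/13377.


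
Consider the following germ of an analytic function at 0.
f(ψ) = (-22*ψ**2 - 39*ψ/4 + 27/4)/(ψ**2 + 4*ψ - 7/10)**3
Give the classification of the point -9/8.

Denominator factors: ψ**2 + 4*ψ - 7/10 = -1259/320 at ψ = -9/8 — none vanishes.
So the germ continues analytically to -9/8.

The point is a regular point.


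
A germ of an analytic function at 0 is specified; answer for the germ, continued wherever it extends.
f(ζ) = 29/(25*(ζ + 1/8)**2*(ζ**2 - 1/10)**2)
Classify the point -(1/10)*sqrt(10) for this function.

The point is a pole of order 2.

The denominator factor ζ**2 - 1/10 vanishes at -(1/10)*sqrt(10) and appears to the power 2; the numerator there equals 29/25, nonzero, and no other factor vanishes.
Hence a pole whose order is the multiplicity, 2.


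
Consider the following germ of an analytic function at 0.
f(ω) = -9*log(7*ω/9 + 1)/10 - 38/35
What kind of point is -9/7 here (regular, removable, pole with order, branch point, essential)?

The term (-9/10)*log(1 - ω/(-9/7)) has argument 1 - -9/7/(-9/7) = 0 at -9/7: a logarithmic (infinitely-sheeted) branch point; the remaining terms are analytic or single-valued there.

The point is a logarithmic branch point.


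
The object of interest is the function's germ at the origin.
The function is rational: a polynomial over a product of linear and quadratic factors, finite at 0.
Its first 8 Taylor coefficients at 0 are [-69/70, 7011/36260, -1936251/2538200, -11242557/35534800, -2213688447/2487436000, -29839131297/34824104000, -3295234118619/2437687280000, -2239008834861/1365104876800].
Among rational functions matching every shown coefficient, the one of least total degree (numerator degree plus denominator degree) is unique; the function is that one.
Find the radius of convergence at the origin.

No rational of total degree below 3 reproduces all 8 coefficients; solving the [1/2] Pade equations on them gives f(μ) = (23/21 - 34*μ/37)/(μ**2 + 5*μ/7 - 10/9), whose expansion matches every shown term.
Denominator factor (μ**2 + 5*μ/7 - 10/9): discriminant 2185/441, real irrational roots -5/14 + (1/42)*sqrt(2185) and -5/14 - (1/42)*sqrt(2185); poles of order 1, moduli -5/14 + (1/42)*sqrt(2185) and 5/14 + (1/42)*sqrt(2185).
The radius of convergence is the smallest modulus among the singular points: -5/14 + (1/42)*sqrt(2185).

The radius of convergence is -5/14 + (1/42)*sqrt(2185).


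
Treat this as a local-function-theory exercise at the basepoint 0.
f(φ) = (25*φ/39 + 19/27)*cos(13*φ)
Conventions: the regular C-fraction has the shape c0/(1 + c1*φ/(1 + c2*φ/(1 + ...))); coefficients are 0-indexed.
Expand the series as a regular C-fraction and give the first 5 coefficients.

Taylor coefficients (expand at 0): a_0 = 19/27, a_1 = 25/39, a_2 = -3211/54, a_3 = -325/6, a_4 = 542659/648.
c0 = a_0 = 19/27. Peel one level at a time: if S = 1 + c*φ/S' with S'(0) = 1, then c is the φ-coefficient of S and S' = c*φ/(S - 1).
S_1 = c0/f = 1 + (-225/247)*φ + (10411771/122018)*φ^2 + ...; c1 = -225/247.
S_2 = c1*φ/(S_1 - 1) = 1 + (10411771/111150)*φ + (1759589299/202500)*φ^2 + ...; c2 = 10411771/111150.
S_3 = c2*φ/(S_2 - 1) = 1 + (-41743/450)*φ + (-8712390245/124941252)*φ^2 + ...; c3 = -41743/450.
S_4 = c3*φ/(S_3 - 1) = 1 + (-15653625/20823542)*φ + ...; c4 = -15653625/20823542.

The regular C-fraction coefficients are [19/27, -225/247, 10411771/111150, -41743/450, -15653625/20823542].


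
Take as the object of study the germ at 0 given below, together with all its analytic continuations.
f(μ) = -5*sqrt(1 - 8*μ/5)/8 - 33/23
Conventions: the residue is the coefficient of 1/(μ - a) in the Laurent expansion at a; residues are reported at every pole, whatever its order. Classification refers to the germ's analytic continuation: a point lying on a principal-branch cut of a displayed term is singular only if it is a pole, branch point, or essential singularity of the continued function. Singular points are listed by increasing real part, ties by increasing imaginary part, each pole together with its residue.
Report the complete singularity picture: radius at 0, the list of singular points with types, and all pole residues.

Branch term (-5/8)*sqrt(1 - μ/(5/8)): its argument vanishes at μ = 5/8, a square-root branch point, modulus 5/8.
The radius of convergence is the smallest modulus among the singular points: 5/8.

Radius of convergence at 0: 5/8.
At 5/8: an algebraic (square-root) branch point.


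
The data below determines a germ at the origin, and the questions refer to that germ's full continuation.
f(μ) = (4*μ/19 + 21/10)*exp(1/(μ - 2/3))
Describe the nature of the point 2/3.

The point is an essential singularity.

The exponent 1/(μ - (2/3)) has a pole at 2/3, so exp(1/(μ - (2/3))) takes every nonzero value near it: an essential singularity (not a pole of any order).


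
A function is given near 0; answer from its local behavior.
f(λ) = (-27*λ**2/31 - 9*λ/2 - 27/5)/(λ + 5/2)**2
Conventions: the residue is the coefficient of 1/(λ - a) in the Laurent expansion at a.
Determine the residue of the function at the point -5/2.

At the order-2 pole -5/2 set g(λ) = (λ - (-5/2))^2*f(λ) = -27*λ**2/31 - 9*λ/2 - 27/5.
Order-2 pole: residue = g'(a); g'(-5/2) = -9/62, so the residue is -9/62.

The residue is -9/62.


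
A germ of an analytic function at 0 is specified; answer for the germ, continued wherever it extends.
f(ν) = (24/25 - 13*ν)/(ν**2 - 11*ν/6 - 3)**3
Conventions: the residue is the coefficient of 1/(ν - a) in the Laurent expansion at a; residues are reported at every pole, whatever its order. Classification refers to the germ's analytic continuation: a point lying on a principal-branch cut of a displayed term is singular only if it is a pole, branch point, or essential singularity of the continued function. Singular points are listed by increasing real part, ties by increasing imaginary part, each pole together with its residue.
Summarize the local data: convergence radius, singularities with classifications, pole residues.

Radius of convergence at 0: -11/12 + (1/12)*sqrt(553).
At 11/12 - (1/12)*sqrt(553): a pole of order 3; residue (12779856/4227809425)*sqrt(553).
At 11/12 + (1/12)*sqrt(553): a pole of order 3; residue -(12779856/4227809425)*sqrt(553).

Denominator factor (ν**2 - 11*ν/6 - 3)^3: discriminant 553/36, real irrational roots 11/12 + (1/12)*sqrt(553) and 11/12 - (1/12)*sqrt(553); poles of order 3, moduli 11/12 + (1/12)*sqrt(553) and -11/12 + (1/12)*sqrt(553).
The radius of convergence is the smallest modulus among the singular points: -11/12 + (1/12)*sqrt(553).
The factor ν**2 - 11*ν/6 - 3 splits as (ν - a)(ν - a') with a = 11/12 - (1/12)*sqrt(553), a' = 11/12 + (1/12)*sqrt(553). At the order-3 pole a set g(ν) = (ν - a)^3*f(ν) = [24/25 - 13*ν] / (ν - a')^3.
Order-3 pole: residue = g''(a)/2; g''(11/12 - (1/12)*sqrt(553)) = (25559712/4227809425)*sqrt(553), so the residue is (12779856/4227809425)*sqrt(553).
The factor ν**2 - 11*ν/6 - 3 splits as (ν - a)(ν - a') with a = 11/12 + (1/12)*sqrt(553), a' = 11/12 - (1/12)*sqrt(553). At the order-3 pole a set g(ν) = (ν - a)^3*f(ν) = [24/25 - 13*ν] / (ν - a')^3.
Order-3 pole: residue = g''(a)/2; g''(11/12 + (1/12)*sqrt(553)) = -(25559712/4227809425)*sqrt(553), so the residue is -(12779856/4227809425)*sqrt(553).
List the singular points by increasing real part (a conjugate pair: the negative imaginary part first).


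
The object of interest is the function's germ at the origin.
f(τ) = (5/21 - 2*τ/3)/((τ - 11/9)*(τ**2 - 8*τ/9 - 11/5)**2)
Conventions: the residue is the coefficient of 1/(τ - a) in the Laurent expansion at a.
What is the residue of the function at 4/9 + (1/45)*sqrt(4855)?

The factor τ**2 - 8*τ/9 - 11/5 splits as (τ - a)(τ - a') with a = 4/9 + (1/45)*sqrt(4855), a' = 4/9 - (1/45)*sqrt(4855). At the order-2 pole a set g(τ) = (τ - a)^2*f(τ) = [(5/21 - 2*τ/3)/(τ - 11/9)] / (τ - a')^2.
Order-2 pole: residue = g'(a); g'(4/9 + (1/45)*sqrt(4855)) = 73575/819896 + (84652155/55216540324)*sqrt(4855), so the residue is 73575/819896 + (84652155/55216540324)*sqrt(4855).

The residue is 73575/819896 + (84652155/55216540324)*sqrt(4855).


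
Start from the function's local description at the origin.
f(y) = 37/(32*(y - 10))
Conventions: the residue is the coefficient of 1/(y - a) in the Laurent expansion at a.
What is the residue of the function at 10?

At the order-1 pole 10 set g(y) = (y - (10))*f(y) = 37/32.
Simple pole: residue = g(a) at a = 10, which is 37/32.

The residue is 37/32.


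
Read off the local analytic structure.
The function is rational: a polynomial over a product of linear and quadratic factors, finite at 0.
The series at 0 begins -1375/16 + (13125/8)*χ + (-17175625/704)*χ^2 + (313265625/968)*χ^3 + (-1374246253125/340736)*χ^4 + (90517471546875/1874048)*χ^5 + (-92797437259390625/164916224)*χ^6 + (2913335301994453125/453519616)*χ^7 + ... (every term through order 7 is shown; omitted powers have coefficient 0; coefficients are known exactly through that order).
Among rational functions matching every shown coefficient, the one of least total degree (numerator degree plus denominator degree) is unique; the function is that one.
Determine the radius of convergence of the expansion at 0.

No rational of total degree below 4 reproduces all 8 coefficients; solving the [0/4] Pade equations on them gives f(χ) = 11/(16*(χ + 1/10)**2*(χ**2 + 8*χ/11 - 4/5)), whose expansion matches every shown term.
Denominator factor (χ**2 + 8*χ/11 - 4/5): discriminant 2256/605, real irrational roots -4/11 + (2/55)*sqrt(705) and -4/11 - (2/55)*sqrt(705); poles of order 1, moduli -4/11 + (2/55)*sqrt(705) and 4/11 + (2/55)*sqrt(705).
Denominator factor (χ + 1/10)^2: pole of order 2 at -1/10, modulus 1/10.
The radius of convergence is the smallest modulus among the singular points: 1/10.

The radius of convergence is 1/10.


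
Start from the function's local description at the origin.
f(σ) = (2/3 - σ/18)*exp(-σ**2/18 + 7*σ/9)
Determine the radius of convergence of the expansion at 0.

The factor exp(-σ**2/18 + 7*σ/9) is entire and contributes no finite singular point.
The polynomial part has no poles.
No finite singular points: the Taylor series at 0 converges everywhere.

The radius of convergence is infinite.


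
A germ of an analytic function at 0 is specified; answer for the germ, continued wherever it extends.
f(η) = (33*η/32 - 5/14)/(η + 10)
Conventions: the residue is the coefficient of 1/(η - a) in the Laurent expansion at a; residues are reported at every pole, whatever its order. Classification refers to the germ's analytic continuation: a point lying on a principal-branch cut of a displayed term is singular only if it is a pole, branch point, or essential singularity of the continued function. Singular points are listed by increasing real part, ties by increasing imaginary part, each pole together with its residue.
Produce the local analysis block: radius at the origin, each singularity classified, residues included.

Radius of convergence at 0: 10.
At -10: a pole of order 1; residue -1195/112.

Denominator factor (η + 10): pole of order 1 at -10, modulus 10.
The radius of convergence is the smallest modulus among the singular points: 10.
At the order-1 pole -10 set g(η) = (η - (-10))*f(η) = 33*η/32 - 5/14.
Simple pole: residue = g(a) at a = -10, which is -1195/112.


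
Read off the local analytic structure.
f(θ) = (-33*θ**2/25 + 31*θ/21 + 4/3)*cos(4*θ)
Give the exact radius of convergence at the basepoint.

The radius of convergence is infinite.

The factor cos(4*θ) is entire and contributes no finite singular point.
The polynomial part has no poles.
No finite singular points: the Taylor series at 0 converges everywhere.


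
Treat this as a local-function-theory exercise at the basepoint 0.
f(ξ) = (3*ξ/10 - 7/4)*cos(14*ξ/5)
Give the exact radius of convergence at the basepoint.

The factor cos(14*ξ/5) is entire and contributes no finite singular point.
The polynomial part has no poles.
No finite singular points: the Taylor series at 0 converges everywhere.

The radius of convergence is infinite.


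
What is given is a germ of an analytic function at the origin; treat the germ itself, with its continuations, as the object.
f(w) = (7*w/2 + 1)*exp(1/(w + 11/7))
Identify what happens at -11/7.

The exponent 1/(w - (-11/7)) has a pole at -11/7, so exp(1/(w - (-11/7))) takes every nonzero value near it: an essential singularity (not a pole of any order).

The point is an essential singularity.


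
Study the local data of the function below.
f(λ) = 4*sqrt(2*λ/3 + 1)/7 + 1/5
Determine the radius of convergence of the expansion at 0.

Branch term (4/7)*sqrt(1 - λ/(-3/2)): its argument vanishes at λ = -3/2, a square-root branch point, modulus 3/2.
The radius of convergence is the smallest modulus among the singular points: 3/2.

The radius of convergence is 3/2.


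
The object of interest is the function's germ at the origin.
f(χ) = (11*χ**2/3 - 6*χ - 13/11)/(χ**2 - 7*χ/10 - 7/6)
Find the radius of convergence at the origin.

The radius of convergence is -7/20 + (1/60)*sqrt(4641).

Denominator factor (χ**2 - 7*χ/10 - 7/6): discriminant 1547/300, real irrational roots 7/20 + (1/60)*sqrt(4641) and 7/20 - (1/60)*sqrt(4641); poles of order 1, moduli 7/20 + (1/60)*sqrt(4641) and -7/20 + (1/60)*sqrt(4641).
The radius of convergence is the smallest modulus among the singular points: -7/20 + (1/60)*sqrt(4641).


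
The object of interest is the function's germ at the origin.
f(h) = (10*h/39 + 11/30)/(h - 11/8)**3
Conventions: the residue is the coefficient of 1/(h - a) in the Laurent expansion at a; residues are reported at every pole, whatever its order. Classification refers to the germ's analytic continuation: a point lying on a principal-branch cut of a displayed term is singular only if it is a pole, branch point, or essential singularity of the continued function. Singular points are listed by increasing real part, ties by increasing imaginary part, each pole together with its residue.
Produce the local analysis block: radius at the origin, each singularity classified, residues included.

Denominator factor (h - 11/8)^3: pole of order 3 at 11/8, modulus 11/8.
The radius of convergence is the smallest modulus among the singular points: 11/8.
At the order-3 pole 11/8 set g(h) = (h - (11/8))^3*f(h) = 10*h/39 + 11/30.
Order-3 pole: residue = g''(a)/2; g''(11/8) = 0, so the residue is 0.

Radius of convergence at 0: 11/8.
At 11/8: a pole of order 3; residue 0.


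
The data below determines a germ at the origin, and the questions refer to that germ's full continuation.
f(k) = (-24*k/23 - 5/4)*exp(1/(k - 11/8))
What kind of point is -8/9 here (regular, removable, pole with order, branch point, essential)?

The point is a regular point.

There is no denominator, hence no pole anywhere.
The essential point of exp(1/(k - (11/8))) is 11/8, not -8/9.
So the germ continues analytically to -8/9.


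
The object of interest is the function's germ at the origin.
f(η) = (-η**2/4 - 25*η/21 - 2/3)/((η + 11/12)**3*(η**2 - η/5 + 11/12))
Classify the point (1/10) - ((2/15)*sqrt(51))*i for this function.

The point is a pole of order 1.

The denominator factor η**2 - η/5 + 11/12 vanishes at (1/10) - ((2/15)*sqrt(51))*i and appears to the power 1; the numerator there equals (-4717/8400) + ((521/3150)*sqrt(51))*i, nonzero, and no other factor vanishes.
Hence a pole whose order is the multiplicity, 1.


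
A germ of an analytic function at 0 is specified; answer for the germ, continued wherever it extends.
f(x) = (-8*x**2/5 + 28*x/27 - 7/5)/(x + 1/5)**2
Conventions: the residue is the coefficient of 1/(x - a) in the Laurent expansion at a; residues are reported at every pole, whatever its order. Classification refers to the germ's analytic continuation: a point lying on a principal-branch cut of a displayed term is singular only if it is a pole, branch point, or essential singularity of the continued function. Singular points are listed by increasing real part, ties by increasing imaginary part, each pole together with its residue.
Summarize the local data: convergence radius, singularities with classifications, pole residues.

Radius of convergence at 0: 1/5.
At -1/5: a pole of order 2; residue 1132/675.

Denominator factor (x + 1/5)^2: pole of order 2 at -1/5, modulus 1/5.
The radius of convergence is the smallest modulus among the singular points: 1/5.
At the order-2 pole -1/5 set g(x) = (x - (-1/5))^2*f(x) = -8*x**2/5 + 28*x/27 - 7/5.
Order-2 pole: residue = g'(a); g'(-1/5) = 1132/675, so the residue is 1132/675.


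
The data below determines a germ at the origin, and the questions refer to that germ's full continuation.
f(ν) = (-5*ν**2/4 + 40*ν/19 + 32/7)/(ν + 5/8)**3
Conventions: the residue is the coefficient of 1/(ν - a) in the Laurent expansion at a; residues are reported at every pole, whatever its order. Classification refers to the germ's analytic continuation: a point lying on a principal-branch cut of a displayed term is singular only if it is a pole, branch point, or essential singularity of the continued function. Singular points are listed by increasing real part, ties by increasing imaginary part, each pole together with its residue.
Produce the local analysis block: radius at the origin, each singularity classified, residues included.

Radius of convergence at 0: 5/8.
At -5/8: a pole of order 3; residue -5/4.

Denominator factor (ν + 5/8)^3: pole of order 3 at -5/8, modulus 5/8.
The radius of convergence is the smallest modulus among the singular points: 5/8.
At the order-3 pole -5/8 set g(ν) = (ν - (-5/8))^3*f(ν) = -5*ν**2/4 + 40*ν/19 + 32/7.
Order-3 pole: residue = g''(a)/2; g''(-5/8) = -5/2, so the residue is -5/4.


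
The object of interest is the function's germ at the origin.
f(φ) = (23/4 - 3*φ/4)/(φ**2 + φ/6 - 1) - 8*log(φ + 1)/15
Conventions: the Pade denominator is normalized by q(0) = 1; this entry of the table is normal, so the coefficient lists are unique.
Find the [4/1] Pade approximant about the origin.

The Pade approximant has numerator coefficients [-23/4, 13607263/9092940, -356627543/68197050, 27197587/34098525, -544338634/102295575]; denominator coefficients [1, -1769669/4546470].

Taylor coefficients needed (expand at 0): a_0 = -23/4, a_1 = -89/120, a_2 = -3973/720, a_3 = -5833/4320, a_4 = -151549/25920, a_5 = -1769669/777600.
Write the denominator as Q(φ) = 1 + q1*φ. Requiring Q*f - P = O(φ^6) with deg P <= 4 kills the coefficients of φ^5..φ^5 in Q*f:
  φ^5: a_5 + q1*a_4 = 0, i.e. -1769669/777600 + (-151549/25920)*q1 = 0.
Solving this linear system: q1 = -1769669/4546470.
The numerator is Q*f truncated at degree 4: P0 = a_0 = -23/4; P1 = a_1 + q1*a_0 = 13607263/9092940; P2 = a_2 + q1*a_1 = -356627543/68197050; P3 = a_3 + q1*a_2 = 27197587/34098525; P4 = a_4 + q1*a_3 = -544338634/102295575.


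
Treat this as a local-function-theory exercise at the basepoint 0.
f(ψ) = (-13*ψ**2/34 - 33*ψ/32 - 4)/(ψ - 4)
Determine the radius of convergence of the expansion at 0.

The radius of convergence is 4.

Denominator factor (ψ - 4): pole of order 1 at 4, modulus 4.
The radius of convergence is the smallest modulus among the singular points: 4.


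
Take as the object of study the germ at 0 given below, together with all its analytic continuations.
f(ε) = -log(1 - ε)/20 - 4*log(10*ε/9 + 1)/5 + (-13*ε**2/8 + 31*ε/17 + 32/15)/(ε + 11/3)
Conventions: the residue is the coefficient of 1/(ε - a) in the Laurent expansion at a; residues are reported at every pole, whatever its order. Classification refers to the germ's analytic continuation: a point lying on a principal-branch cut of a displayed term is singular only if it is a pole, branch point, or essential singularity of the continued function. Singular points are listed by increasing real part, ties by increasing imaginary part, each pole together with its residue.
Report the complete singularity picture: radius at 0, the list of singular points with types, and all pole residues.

Radius of convergence at 0: 9/10.
At -11/3: a pole of order 1; residue -161569/6120.
At -9/10: a logarithmic branch point.
At 1: a logarithmic branch point.

Denominator factor (ε + 11/3): pole of order 1 at -11/3, modulus 11/3.
Branch term (-4/5)*log(1 - ε/(-9/10)): its argument vanishes at ε = -9/10, a logarithmic branch point, modulus 9/10.
Branch term (-1/20)*log(1 - ε/(1)): its argument vanishes at ε = 1, a logarithmic branch point, modulus 1.
The radius of convergence is the smallest modulus among the singular points: 9/10.
The branch terms are analytic at -11/3 and contribute nothing to the residue; only the rational part matters.
At the order-1 pole -11/3 set g(ε) = (ε - (-11/3))*(rational part) = -13*ε**2/8 + 31*ε/17 + 32/15.
Simple pole: residue = g(a) at a = -11/3, which is -161569/6120.
List the singular points by increasing real part (a conjugate pair: the negative imaginary part first).


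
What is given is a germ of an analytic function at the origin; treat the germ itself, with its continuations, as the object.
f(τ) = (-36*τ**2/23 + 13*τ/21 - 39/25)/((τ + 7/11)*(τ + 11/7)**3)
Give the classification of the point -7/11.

The point is a pole of order 1.

The denominator factor τ + 7/11 vanishes at -7/11 and appears to the power 1; the numerator there equals -540136/208725, nonzero, and no other factor vanishes.
Hence a pole whose order is the multiplicity, 1.


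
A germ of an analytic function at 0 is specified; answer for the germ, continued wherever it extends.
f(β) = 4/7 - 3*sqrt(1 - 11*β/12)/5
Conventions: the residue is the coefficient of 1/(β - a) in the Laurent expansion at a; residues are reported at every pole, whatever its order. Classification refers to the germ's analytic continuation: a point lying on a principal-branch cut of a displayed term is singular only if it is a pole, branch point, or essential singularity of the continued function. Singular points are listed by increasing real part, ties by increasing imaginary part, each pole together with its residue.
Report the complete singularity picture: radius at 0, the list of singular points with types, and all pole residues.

Radius of convergence at 0: 12/11.
At 12/11: an algebraic (square-root) branch point.

Branch term (-3/5)*sqrt(1 - β/(12/11)): its argument vanishes at β = 12/11, a square-root branch point, modulus 12/11.
The radius of convergence is the smallest modulus among the singular points: 12/11.


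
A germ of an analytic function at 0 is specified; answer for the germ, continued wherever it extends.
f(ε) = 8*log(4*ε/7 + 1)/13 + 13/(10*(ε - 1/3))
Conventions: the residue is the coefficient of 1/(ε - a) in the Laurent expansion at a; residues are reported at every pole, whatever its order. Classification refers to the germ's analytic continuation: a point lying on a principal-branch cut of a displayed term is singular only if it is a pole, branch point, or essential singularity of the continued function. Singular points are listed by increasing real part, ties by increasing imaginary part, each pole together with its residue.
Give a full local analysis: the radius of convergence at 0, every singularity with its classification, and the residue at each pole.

Denominator factor (ε - 1/3): pole of order 1 at 1/3, modulus 1/3.
Branch term (8/13)*log(1 - ε/(-7/4)): its argument vanishes at ε = -7/4, a logarithmic branch point, modulus 7/4.
The radius of convergence is the smallest modulus among the singular points: 1/3.
The branch term is analytic at 1/3 and contributes nothing to the residue; only the rational part matters.
At the order-1 pole 1/3 set g(ε) = (ε - (1/3))*(rational part) = 13/10.
Simple pole: residue = g(a) at a = 1/3, which is 13/10.
List the singular points by increasing real part (a conjugate pair: the negative imaginary part first).

Radius of convergence at 0: 1/3.
At -7/4: a logarithmic branch point.
At 1/3: a pole of order 1; residue 13/10.


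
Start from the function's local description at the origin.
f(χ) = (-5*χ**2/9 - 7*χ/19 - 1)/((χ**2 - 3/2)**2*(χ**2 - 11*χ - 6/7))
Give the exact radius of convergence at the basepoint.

The radius of convergence is -11/2 + (1/14)*sqrt(6097).

Denominator factor (χ**2 - 11*χ - 6/7): discriminant 871/7, real irrational roots 11/2 + (1/14)*sqrt(6097) and 11/2 - (1/14)*sqrt(6097); poles of order 1, moduli 11/2 + (1/14)*sqrt(6097) and -11/2 + (1/14)*sqrt(6097).
Denominator factor (χ**2 - 3/2)^2: discriminant 6, real irrational roots (1/2)*sqrt(6) and -(1/2)*sqrt(6); poles of order 2, moduli (1/2)*sqrt(6) and (1/2)*sqrt(6).
The radius of convergence is the smallest modulus among the singular points: -11/2 + (1/14)*sqrt(6097).


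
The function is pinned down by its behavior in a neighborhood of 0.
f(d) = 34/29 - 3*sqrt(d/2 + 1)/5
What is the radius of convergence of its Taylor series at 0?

Branch term (-3/5)*sqrt(1 - d/(-2)): its argument vanishes at d = -2, a square-root branch point, modulus 2.
The radius of convergence is the smallest modulus among the singular points: 2.

The radius of convergence is 2.


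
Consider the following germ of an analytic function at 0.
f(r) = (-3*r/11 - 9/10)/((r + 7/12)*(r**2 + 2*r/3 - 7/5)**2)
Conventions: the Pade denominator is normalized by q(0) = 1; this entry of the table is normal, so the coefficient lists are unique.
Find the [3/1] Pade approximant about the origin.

The Pade approximant has numerator coefficients [-270/343, -7864466175/3156854008, -13231246725/11048989028, -79941866625/11048989028]; denominator coefficients [1, 18191441/5020176].

Taylor coefficients needed (expand at 0): a_0 = -270/343, a_1 = 9540/26411, a_2 = -463380/184877, a_3 = 2390560/1294139, a_4 = -181914410/27176919.
Write the denominator as Q(r) = 1 + q1*r. Requiring Q*f - P = O(r^5) with deg P <= 3 kills the coefficients of r^4..r^4 in Q*f:
  r^4: a_4 + q1*a_3 = 0, i.e. -181914410/27176919 + (2390560/1294139)*q1 = 0.
Solving this linear system: q1 = 18191441/5020176.
The numerator is Q*f truncated at degree 3: P0 = a_0 = -270/343; P1 = a_1 + q1*a_0 = -7864466175/3156854008; P2 = a_2 + q1*a_1 = -13231246725/11048989028; P3 = a_3 + q1*a_2 = -79941866625/11048989028.


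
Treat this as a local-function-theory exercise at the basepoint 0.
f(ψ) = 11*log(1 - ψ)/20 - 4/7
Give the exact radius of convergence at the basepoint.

Branch term (11/20)*log(1 - ψ/(1)): its argument vanishes at ψ = 1, a logarithmic branch point, modulus 1.
The radius of convergence is the smallest modulus among the singular points: 1.

The radius of convergence is 1.


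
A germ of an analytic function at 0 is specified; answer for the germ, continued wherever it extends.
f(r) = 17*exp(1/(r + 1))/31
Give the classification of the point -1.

The exponent 1/(r - (-1)) has a pole at -1, so exp(1/(r - (-1))) takes every nonzero value near it: an essential singularity (not a pole of any order).

The point is an essential singularity.


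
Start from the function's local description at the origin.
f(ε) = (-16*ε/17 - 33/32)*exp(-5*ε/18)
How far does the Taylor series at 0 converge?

The radius of convergence is infinite.

The factor exp(-5*ε/18) is entire and contributes no finite singular point.
The polynomial part has no poles.
No finite singular points: the Taylor series at 0 converges everywhere.


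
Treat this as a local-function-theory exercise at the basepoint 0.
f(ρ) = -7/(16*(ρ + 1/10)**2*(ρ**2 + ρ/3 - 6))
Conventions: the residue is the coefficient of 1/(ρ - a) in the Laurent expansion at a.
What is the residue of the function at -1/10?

At the order-2 pole -1/10 set g(ρ) = (ρ - (-1/10))^2*f(ρ) = -7/(16*(ρ**2 + ρ/3 - 6)).
Order-2 pole: residue = g'(a); g'(-1/10) = 5250/3265249, so the residue is 5250/3265249.

The residue is 5250/3265249.


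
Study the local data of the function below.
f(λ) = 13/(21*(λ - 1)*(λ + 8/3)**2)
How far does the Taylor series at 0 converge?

The radius of convergence is 1.

Denominator factor (λ - 1): pole of order 1 at 1, modulus 1.
Denominator factor (λ + 8/3)^2: pole of order 2 at -8/3, modulus 8/3.
The radius of convergence is the smallest modulus among the singular points: 1.


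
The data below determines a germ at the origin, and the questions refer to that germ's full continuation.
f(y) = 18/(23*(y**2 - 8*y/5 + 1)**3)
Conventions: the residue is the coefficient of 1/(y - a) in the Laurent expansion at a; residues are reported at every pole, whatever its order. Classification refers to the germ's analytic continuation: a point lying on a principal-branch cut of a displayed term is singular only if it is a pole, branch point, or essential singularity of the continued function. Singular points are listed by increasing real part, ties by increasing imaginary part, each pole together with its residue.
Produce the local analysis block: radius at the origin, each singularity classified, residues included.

Denominator factor (y**2 - 8*y/5 + 1)^3: discriminant -36/25, complex-conjugate roots (4/5) + (3/5)*i and (4/5) - (3/5)*i; poles of order 3, moduli 1 and 1.
The radius of convergence is the smallest modulus among the singular points: 1.
The factor y**2 - 8*y/5 + 1 splits as (y - a)(y - a') with a = (4/5) - (3/5)*i, a' = (4/5) + (3/5)*i. At the order-3 pole a set g(y) = (y - a)^3*f(y) = [18/23] / (y - a')^3.
Order-3 pole: residue = g''(a)/2; g''((4/5) - (3/5)*i) = (3125/828)*i, so the residue is (3125/1656)*i.
The factor y**2 - 8*y/5 + 1 splits as (y - a)(y - a') with a = (4/5) + (3/5)*i, a' = (4/5) - (3/5)*i. At the order-3 pole a set g(y) = (y - a)^3*f(y) = [18/23] / (y - a')^3.
Order-3 pole: residue = g''(a)/2; g''((4/5) + (3/5)*i) = -(3125/828)*i, so the residue is -(3125/1656)*i.
List the singular points by increasing real part (a conjugate pair: the negative imaginary part first).

Radius of convergence at 0: 1.
At (4/5) - (3/5)*i: a pole of order 3; residue (3125/1656)*i.
At (4/5) + (3/5)*i: a pole of order 3; residue -(3125/1656)*i.
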